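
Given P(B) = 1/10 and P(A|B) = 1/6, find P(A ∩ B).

By definition, P(A|B) = P(A ∩ B) / P(B)
So P(A ∩ B) = P(A|B) × P(B)
= 1/6 × 1/10
= 1/60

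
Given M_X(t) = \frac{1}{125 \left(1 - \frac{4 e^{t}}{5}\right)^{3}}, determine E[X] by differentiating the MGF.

To find E[X], compute M^(1)(0):
M^(1)(t) = \frac{12 e^{t}}{625 \left(1 - \frac{4 e^{t}}{5}\right)^{4}}
M^(1)(0) = 12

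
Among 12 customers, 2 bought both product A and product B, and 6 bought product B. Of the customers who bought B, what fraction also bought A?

P(A ∩ B) = 2/12 = 1/6
P(B) = 6/12 = 1/2
P(A|B) = P(A ∩ B) / P(B) = (1/6) / (1/2) = 1/3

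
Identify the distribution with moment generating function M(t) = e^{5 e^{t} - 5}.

The MGF M(t) = e^{5 e^{t} - 5} is the standard form for the Poisson distribution.
Comparing with the known MGF formula identifies: Poisson(λ=5)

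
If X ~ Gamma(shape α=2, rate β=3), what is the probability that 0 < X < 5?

P(0 < X < 5) = ∫_{0}^{5} f(x) dx
where f(x) = 9 x e^{- 3 x}
= 1 - \frac{16}{e^{15}}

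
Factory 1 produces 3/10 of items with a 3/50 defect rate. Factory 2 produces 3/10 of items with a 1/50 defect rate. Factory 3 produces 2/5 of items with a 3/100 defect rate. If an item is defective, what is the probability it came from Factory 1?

Using Bayes' theorem:
P(F1) = 3/10, P(D|F1) = 3/50
P(F2) = 3/10, P(D|F2) = 1/50
P(F3) = 2/5, P(D|F3) = 3/100
P(D) = P(D|F1)P(F1) + P(D|F2)P(F2) + P(D|F3)P(F3)
     = \frac{9}{250}
P(F1|D) = P(D|F1)P(F1) / P(D)
= \frac{1}{2}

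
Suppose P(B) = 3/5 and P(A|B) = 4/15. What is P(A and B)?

By definition, P(A|B) = P(A ∩ B) / P(B)
So P(A ∩ B) = P(A|B) × P(B)
= 4/15 × 3/5
= 4/25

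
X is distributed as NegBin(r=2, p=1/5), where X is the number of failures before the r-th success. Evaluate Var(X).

For X ~ NegBin(r=2, p=1/5), where X is the number of failures before the r-th success:
Var(X) = 40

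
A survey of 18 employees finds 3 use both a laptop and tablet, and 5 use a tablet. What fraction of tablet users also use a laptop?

P(A ∩ B) = 3/18 = 1/6
P(B) = 5/18
P(A|B) = P(A ∩ B) / P(B) = (1/6) / (5/18) = 3/5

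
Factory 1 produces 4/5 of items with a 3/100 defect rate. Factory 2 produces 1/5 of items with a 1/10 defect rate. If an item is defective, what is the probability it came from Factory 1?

Using Bayes' theorem:
P(F1) = 4/5, P(D|F1) = 3/100
P(F2) = 1/5, P(D|F2) = 1/10
P(D) = P(D|F1)P(F1) + P(D|F2)P(F2)
     = \frac{11}{250}
P(F1|D) = P(D|F1)P(F1) / P(D)
= \frac{6}{11}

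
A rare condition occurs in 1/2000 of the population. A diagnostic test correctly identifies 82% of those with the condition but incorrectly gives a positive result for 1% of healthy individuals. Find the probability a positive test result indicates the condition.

Let D = the rare event, + = positive/flagged.
P(D) = 1/2000
P(+|D) = 82/100 = 41/50
P(+|D') = 1/100
P(+) = P(+|D)P(D) + P(+|D')P(D')
     = \frac{41}{50} × \frac{1}{2000} + \frac{1}{100} × \frac{1999}{2000}
     = \frac{2081}{200000}
P(D|+) = P(+|D)P(D)/P(+) = \frac{82}{2081}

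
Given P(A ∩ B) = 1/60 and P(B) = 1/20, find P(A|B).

P(A|B) = P(A ∩ B) / P(B)
= (1/60) / (1/20)
= 1/3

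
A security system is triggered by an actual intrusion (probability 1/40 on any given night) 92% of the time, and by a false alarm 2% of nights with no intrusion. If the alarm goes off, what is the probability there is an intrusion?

Let D = the rare event, + = positive/flagged.
P(D) = 1/40
P(+|D) = 92/100 = 23/25
P(+|D') = 2/100 = 1/50
P(+) = P(+|D)P(D) + P(+|D')P(D')
     = \frac{23}{25} × \frac{1}{40} + \frac{1}{50} × \frac{39}{40}
     = \frac{17}{400}
P(D|+) = P(+|D)P(D)/P(+) = \frac{46}{85}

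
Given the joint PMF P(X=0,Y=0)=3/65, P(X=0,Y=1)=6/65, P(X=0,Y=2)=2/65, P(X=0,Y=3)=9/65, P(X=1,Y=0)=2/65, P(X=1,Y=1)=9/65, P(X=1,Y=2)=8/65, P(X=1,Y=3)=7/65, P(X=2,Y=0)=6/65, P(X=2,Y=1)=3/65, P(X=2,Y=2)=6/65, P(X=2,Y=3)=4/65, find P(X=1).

P(X=1) = P(X=1,Y=0) + P(X=1,Y=1) + P(X=1,Y=2) + P(X=1,Y=3)
= 2/65 + 9/65 + 8/65 + 7/65
= 2/5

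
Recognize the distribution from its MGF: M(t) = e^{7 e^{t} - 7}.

The MGF M(t) = e^{7 e^{t} - 7} is the standard form for the Poisson distribution.
Comparing with the known MGF formula identifies: Poisson(λ=7)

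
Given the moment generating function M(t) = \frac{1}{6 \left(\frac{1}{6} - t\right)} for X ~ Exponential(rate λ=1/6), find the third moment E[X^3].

To find E[X^3], compute M^(3)(0):
M^(1)(t) = \frac{1}{6 \left(\frac{1}{6} - t\right)^{2}}
M^(2)(t) = \frac{1}{3 \left(\frac{1}{6} - t\right)^{3}}
M^(3)(t) = \frac{1}{\left(\frac{1}{6} - t\right)^{4}}
M^(3)(0) = 1296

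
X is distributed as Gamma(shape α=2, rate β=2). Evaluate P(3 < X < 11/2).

P(3 < X < 11/2) = ∫_{3}^{11/2} f(x) dx
where f(x) = 4 x e^{- 2 x}
= \frac{-12 + 7 e^{5}}{e^{11}}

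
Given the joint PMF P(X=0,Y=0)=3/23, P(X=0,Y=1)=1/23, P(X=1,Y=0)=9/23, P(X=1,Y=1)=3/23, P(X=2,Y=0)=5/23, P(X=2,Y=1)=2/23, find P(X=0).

P(X=0) = P(X=0,Y=0) + P(X=0,Y=1)
= 3/23 + 1/23
= 4/23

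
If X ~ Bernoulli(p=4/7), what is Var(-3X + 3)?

For X ~ Bernoulli(p=4/7):
Var(X) = \frac{12}{49}
Var(-3X + 3) = (-3)² × Var(X) = 9 × \frac{12}{49} = \frac{108}{49}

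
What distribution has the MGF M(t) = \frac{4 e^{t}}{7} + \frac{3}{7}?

The MGF M(t) = \frac{4 e^{t}}{7} + \frac{3}{7} is the standard form for the Bernoulli distribution.
Comparing with the known MGF formula identifies: Bernoulli(p=4/7)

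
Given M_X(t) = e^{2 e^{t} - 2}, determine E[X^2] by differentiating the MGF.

To find E[X^2], compute M^(2)(0):
M^(1)(t) = 2 e^{t} e^{2 e^{t} - 2}
M^(2)(t) = 4 e^{2 t} e^{2 e^{t} - 2} + 2 e^{t} e^{2 e^{t} - 2}
M^(2)(0) = 6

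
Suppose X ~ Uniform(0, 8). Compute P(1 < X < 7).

P(1 < X < 7) = ∫_{1}^{7} f(x) dx
where f(x) = \frac{1}{8}
= \frac{3}{4}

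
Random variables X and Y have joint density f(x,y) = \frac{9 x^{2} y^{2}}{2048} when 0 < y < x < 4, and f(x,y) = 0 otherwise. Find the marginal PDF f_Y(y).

f_Y(y) = ∫_y^4 \frac{9 x^{2} y^{2}}{2048} dx = \frac{3 y^{2} \left(64 - y^{3}\right)}{2048}
for 0 < y < 4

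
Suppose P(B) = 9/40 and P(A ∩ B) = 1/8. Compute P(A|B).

P(A|B) = P(A ∩ B) / P(B)
= (1/8) / (9/40)
= 5/9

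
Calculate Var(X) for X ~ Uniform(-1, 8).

For X ~ Uniform(-1, 8):
Var(X) = \frac{27}{4}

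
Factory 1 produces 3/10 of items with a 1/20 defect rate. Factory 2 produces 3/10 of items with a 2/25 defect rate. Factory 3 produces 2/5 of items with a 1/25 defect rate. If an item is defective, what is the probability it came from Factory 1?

Using Bayes' theorem:
P(F1) = 3/10, P(D|F1) = 1/20
P(F2) = 3/10, P(D|F2) = 2/25
P(F3) = 2/5, P(D|F3) = 1/25
P(D) = P(D|F1)P(F1) + P(D|F2)P(F2) + P(D|F3)P(F3)
     = \frac{11}{200}
P(F1|D) = P(D|F1)P(F1) / P(D)
= \frac{3}{11}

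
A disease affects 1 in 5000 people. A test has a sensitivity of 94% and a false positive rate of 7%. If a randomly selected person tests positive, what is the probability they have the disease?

Let D = the rare event, + = positive/flagged.
P(D) = 1/5000
P(+|D) = 94/100 = 47/50
P(+|D') = 7/100
P(+) = P(+|D)P(D) + P(+|D')P(D')
     = \frac{47}{50} × \frac{1}{5000} + \frac{7}{100} × \frac{4999}{5000}
     = \frac{35087}{500000}
P(D|+) = P(+|D)P(D)/P(+) = \frac{94}{35087}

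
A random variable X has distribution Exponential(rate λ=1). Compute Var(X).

For X ~ Exponential(rate λ=1):
Var(X) = 1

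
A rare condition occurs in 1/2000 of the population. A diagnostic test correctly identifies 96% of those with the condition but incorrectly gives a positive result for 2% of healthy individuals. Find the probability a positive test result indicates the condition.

Let D = the rare event, + = positive/flagged.
P(D) = 1/2000
P(+|D) = 96/100 = 24/25
P(+|D') = 2/100 = 1/50
P(+) = P(+|D)P(D) + P(+|D')P(D')
     = \frac{24}{25} × \frac{1}{2000} + \frac{1}{50} × \frac{1999}{2000}
     = \frac{2047}{100000}
P(D|+) = P(+|D)P(D)/P(+) = \frac{48}{2047}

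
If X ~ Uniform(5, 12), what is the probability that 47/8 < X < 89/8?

P(47/8 < X < 89/8) = ∫_{47/8}^{89/8} f(x) dx
where f(x) = \frac{1}{7}
= \frac{3}{4}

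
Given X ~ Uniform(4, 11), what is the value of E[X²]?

Using the identity E[X²] = Var(X) + (E[X])²:
E[X] = \frac{15}{2}
Var(X) = \frac{49}{12}
E[X²] = \frac{49}{12} + (\frac{15}{2})²
= \frac{181}{3}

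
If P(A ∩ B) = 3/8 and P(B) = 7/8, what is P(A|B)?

P(A|B) = P(A ∩ B) / P(B)
= (3/8) / (7/8)
= 3/7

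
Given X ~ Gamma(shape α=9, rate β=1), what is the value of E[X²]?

Using the identity E[X²] = Var(X) + (E[X])²:
E[X] = 9
Var(X) = 9
E[X²] = 9 + (9)²
= 90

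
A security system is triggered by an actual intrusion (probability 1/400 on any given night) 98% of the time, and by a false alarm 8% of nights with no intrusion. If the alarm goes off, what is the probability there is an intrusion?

Let D = the rare event, + = positive/flagged.
P(D) = 1/400
P(+|D) = 98/100 = 49/50
P(+|D') = 8/100 = 2/25
P(+) = P(+|D)P(D) + P(+|D')P(D')
     = \frac{49}{50} × \frac{1}{400} + \frac{2}{25} × \frac{399}{400}
     = \frac{329}{4000}
P(D|+) = P(+|D)P(D)/P(+) = \frac{7}{235}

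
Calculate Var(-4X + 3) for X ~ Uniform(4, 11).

For X ~ Uniform(4, 11):
Var(X) = \frac{49}{12}
Var(-4X + 3) = (-4)² × Var(X) = 16 × \frac{49}{12} = \frac{196}{3}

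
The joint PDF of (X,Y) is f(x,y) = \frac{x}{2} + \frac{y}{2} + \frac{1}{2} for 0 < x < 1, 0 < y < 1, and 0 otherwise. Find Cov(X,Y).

E[XY] = ∫∫ xy × f(x,y) dx dy = \frac{7}{24}
E[X] = \frac{13}{24}
E[Y] = \frac{13}{24}
Cov(X,Y) = E[XY] - E[X]E[Y] = - \frac{1}{576}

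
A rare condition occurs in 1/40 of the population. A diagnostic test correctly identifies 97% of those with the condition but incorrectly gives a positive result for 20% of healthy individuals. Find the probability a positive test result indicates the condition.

Let D = the rare event, + = positive/flagged.
P(D) = 1/40
P(+|D) = 97/100
P(+|D') = 20/100 = 1/5
P(+) = P(+|D)P(D) + P(+|D')P(D')
     = \frac{97}{100} × \frac{1}{40} + \frac{1}{5} × \frac{39}{40}
     = \frac{877}{4000}
P(D|+) = P(+|D)P(D)/P(+) = \frac{97}{877}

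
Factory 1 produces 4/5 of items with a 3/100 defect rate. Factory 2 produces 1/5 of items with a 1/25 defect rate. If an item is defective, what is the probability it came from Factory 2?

Using Bayes' theorem:
P(F1) = 4/5, P(D|F1) = 3/100
P(F2) = 1/5, P(D|F2) = 1/25
P(D) = P(D|F1)P(F1) + P(D|F2)P(F2)
     = \frac{4}{125}
P(F2|D) = P(D|F2)P(F2) / P(D)
= \frac{1}{4}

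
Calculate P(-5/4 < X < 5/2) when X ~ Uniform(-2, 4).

P(-5/4 < X < 5/2) = ∫_{-5/4}^{5/2} f(x) dx
where f(x) = \frac{1}{6}
= \frac{5}{8}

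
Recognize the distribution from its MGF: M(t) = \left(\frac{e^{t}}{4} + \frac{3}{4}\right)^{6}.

The MGF M(t) = \left(\frac{e^{t}}{4} + \frac{3}{4}\right)^{6} is the standard form for the Binomial distribution.
Comparing with the known MGF formula identifies: Binomial(n=6, p=1/4)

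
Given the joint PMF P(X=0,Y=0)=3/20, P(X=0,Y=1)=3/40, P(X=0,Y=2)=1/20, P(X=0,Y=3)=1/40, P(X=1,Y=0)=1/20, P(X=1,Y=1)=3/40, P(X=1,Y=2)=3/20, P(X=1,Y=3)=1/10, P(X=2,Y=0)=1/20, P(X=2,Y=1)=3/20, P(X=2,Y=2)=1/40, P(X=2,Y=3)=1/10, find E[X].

First find marginal of X:
P(X=0) = 3/10
P(X=1) = 3/8
P(X=2) = 13/40
E[X] = 0 × 3/10 + 1 × 3/8 + 2 × 13/40 = 41/40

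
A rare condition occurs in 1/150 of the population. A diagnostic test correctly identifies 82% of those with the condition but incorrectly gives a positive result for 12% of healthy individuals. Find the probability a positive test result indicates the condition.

Let D = the rare event, + = positive/flagged.
P(D) = 1/150
P(+|D) = 82/100 = 41/50
P(+|D') = 12/100 = 3/25
P(+) = P(+|D)P(D) + P(+|D')P(D')
     = \frac{41}{50} × \frac{1}{150} + \frac{3}{25} × \frac{149}{150}
     = \frac{187}{1500}
P(D|+) = P(+|D)P(D)/P(+) = \frac{41}{935}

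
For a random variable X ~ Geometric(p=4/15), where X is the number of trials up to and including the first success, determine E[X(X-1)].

E[X(X-1)] = E[X² - X] = E[X²] - E[X]
E[X] = \frac{15}{4}
E[X²] = Var(X) + (E[X])² = \frac{165}{16} + (\frac{15}{4})² = \frac{195}{8}
E[X(X-1)] = \frac{195}{8} - \frac{15}{4} = \frac{165}{8}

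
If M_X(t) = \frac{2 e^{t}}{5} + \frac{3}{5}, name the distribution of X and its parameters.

The MGF M(t) = \frac{2 e^{t}}{5} + \frac{3}{5} is the standard form for the Bernoulli distribution.
Comparing with the known MGF formula identifies: Bernoulli(p=2/5)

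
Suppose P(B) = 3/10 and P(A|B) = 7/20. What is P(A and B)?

By definition, P(A|B) = P(A ∩ B) / P(B)
So P(A ∩ B) = P(A|B) × P(B)
= 7/20 × 3/10
= 21/200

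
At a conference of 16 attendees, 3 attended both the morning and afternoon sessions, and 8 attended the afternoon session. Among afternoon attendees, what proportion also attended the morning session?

P(A ∩ B) = 3/16
P(B) = 8/16 = 1/2
P(A|B) = P(A ∩ B) / P(B) = (3/16) / (1/2) = 3/8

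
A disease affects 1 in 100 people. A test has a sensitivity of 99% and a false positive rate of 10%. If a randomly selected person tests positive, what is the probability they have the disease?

Let D = the rare event, + = positive/flagged.
P(D) = 1/100
P(+|D) = 99/100
P(+|D') = 10/100 = 1/10
P(+) = P(+|D)P(D) + P(+|D')P(D')
     = \frac{99}{100} × \frac{1}{100} + \frac{1}{10} × \frac{99}{100}
     = \frac{1089}{10000}
P(D|+) = P(+|D)P(D)/P(+) = \frac{1}{11}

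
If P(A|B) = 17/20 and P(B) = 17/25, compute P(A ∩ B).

By definition, P(A|B) = P(A ∩ B) / P(B)
So P(A ∩ B) = P(A|B) × P(B)
= 17/20 × 17/25
= 289/500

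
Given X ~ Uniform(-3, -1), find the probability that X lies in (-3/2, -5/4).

P(-3/2 < X < -5/4) = ∫_{-3/2}^{-5/4} f(x) dx
where f(x) = \frac{1}{2}
= \frac{1}{8}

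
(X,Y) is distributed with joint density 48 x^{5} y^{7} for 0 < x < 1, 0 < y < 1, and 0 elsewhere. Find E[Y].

E[Y] = ∫_0^1 ∫_0^1 y × f(x,y) dx dy
= \frac{8}{9}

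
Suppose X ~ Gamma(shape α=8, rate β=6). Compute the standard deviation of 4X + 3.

For X ~ Gamma(shape α=8, rate β=6):
Var(X) = \frac{2}{9}
SD(X) = √(Var(X)) = √(\frac{2}{9}) = \frac{\sqrt{2}}{3}
SD(4X + 3) = |4| × SD(X) = 4 × \frac{\sqrt{2}}{3} = \frac{4 \sqrt{2}}{3}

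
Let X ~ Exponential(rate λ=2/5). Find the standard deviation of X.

For X ~ Exponential(rate λ=2/5):
Var(X) = \frac{25}{4}
SD(X) = √(Var(X)) = √(\frac{25}{4}) = \frac{5}{2}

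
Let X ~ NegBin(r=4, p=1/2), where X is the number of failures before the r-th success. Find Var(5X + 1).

For X ~ NegBin(r=4, p=1/2), where X is the number of failures before the r-th success:
Var(X) = 8
Var(5X + 1) = (5)² × Var(X) = 25 × 8 = 200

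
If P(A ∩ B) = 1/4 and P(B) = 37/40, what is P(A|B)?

P(A|B) = P(A ∩ B) / P(B)
= (1/4) / (37/40)
= 10/37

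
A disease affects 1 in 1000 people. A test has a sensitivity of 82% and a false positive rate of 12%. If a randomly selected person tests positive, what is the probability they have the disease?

Let D = the rare event, + = positive/flagged.
P(D) = 1/1000
P(+|D) = 82/100 = 41/50
P(+|D') = 12/100 = 3/25
P(+) = P(+|D)P(D) + P(+|D')P(D')
     = \frac{41}{50} × \frac{1}{1000} + \frac{3}{25} × \frac{999}{1000}
     = \frac{1207}{10000}
P(D|+) = P(+|D)P(D)/P(+) = \frac{41}{6035}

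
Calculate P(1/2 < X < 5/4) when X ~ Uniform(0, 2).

P(1/2 < X < 5/4) = ∫_{1/2}^{5/4} f(x) dx
where f(x) = \frac{1}{2}
= \frac{3}{8}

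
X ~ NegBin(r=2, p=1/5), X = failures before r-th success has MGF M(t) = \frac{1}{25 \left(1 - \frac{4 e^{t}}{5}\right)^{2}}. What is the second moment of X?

To find E[X^2], compute M^(2)(0):
M^(1)(t) = \frac{8 e^{t}}{125 \left(1 - \frac{4 e^{t}}{5}\right)^{3}}
M^(2)(t) = \frac{8 e^{t}}{125 \left(1 - \frac{4 e^{t}}{5}\right)^{3}} + \frac{96 e^{2 t}}{625 \left(1 - \frac{4 e^{t}}{5}\right)^{4}}
M^(2)(0) = 104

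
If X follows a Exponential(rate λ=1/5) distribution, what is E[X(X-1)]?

E[X(X-1)] = E[X² - X] = E[X²] - E[X]
E[X] = 5
E[X²] = Var(X) + (E[X])² = 25 + (5)² = 50
E[X(X-1)] = 50 - 5 = 45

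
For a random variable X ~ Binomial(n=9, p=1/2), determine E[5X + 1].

For X ~ Binomial(n=9, p=1/2):
E[X] = \frac{9}{2}
E[5X + 1] = 5 × E[X] + 1 = \frac{47}{2}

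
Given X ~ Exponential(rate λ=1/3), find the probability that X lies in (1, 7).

P(1 < X < 7) = ∫_{1}^{7} f(x) dx
where f(x) = \frac{e^{- \frac{x}{3}}}{3}
= - \frac{1 - e^{2}}{e^{\frac{7}{3}}}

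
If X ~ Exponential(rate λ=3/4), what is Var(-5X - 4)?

For X ~ Exponential(rate λ=3/4):
Var(X) = \frac{16}{9}
Var(-5X - 4) = (-5)² × Var(X) = 25 × \frac{16}{9} = \frac{400}{9}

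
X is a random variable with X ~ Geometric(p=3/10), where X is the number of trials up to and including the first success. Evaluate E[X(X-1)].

E[X(X-1)] = E[X² - X] = E[X²] - E[X]
E[X] = \frac{10}{3}
E[X²] = Var(X) + (E[X])² = \frac{70}{9} + (\frac{10}{3})² = \frac{170}{9}
E[X(X-1)] = \frac{170}{9} - \frac{10}{3} = \frac{140}{9}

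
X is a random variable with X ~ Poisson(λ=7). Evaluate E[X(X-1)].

E[X(X-1)] = E[X² - X] = E[X²] - E[X]
E[X] = 7
E[X²] = Var(X) + (E[X])² = 7 + (7)² = 56
E[X(X-1)] = 56 - 7 = 49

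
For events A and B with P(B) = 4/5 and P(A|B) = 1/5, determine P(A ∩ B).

By definition, P(A|B) = P(A ∩ B) / P(B)
So P(A ∩ B) = P(A|B) × P(B)
= 1/5 × 4/5
= 4/25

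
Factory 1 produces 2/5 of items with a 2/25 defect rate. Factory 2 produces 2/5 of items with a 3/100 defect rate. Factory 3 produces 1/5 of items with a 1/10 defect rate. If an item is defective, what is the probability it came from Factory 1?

Using Bayes' theorem:
P(F1) = 2/5, P(D|F1) = 2/25
P(F2) = 2/5, P(D|F2) = 3/100
P(F3) = 1/5, P(D|F3) = 1/10
P(D) = P(D|F1)P(F1) + P(D|F2)P(F2) + P(D|F3)P(F3)
     = \frac{8}{125}
P(F1|D) = P(D|F1)P(F1) / P(D)
= \frac{1}{2}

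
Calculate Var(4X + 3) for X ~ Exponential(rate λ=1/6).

For X ~ Exponential(rate λ=1/6):
Var(X) = 36
Var(4X + 3) = (4)² × Var(X) = 16 × 36 = 576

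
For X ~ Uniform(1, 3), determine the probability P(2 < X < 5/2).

P(2 < X < 5/2) = ∫_{2}^{5/2} f(x) dx
where f(x) = \frac{1}{2}
= \frac{1}{4}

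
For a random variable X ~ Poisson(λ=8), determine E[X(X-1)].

E[X(X-1)] = E[X² - X] = E[X²] - E[X]
E[X] = 8
E[X²] = Var(X) + (E[X])² = 8 + (8)² = 72
E[X(X-1)] = 72 - 8 = 64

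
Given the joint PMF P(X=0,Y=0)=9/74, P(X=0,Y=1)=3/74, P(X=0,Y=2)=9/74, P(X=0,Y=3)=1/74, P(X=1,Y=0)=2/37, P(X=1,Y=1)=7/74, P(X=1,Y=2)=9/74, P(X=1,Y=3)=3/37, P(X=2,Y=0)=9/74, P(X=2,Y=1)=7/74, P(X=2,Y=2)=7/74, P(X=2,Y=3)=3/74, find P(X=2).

P(X=2) = P(X=2,Y=0) + P(X=2,Y=1) + P(X=2,Y=2) + P(X=2,Y=3)
= 9/74 + 7/74 + 7/74 + 3/74
= 13/37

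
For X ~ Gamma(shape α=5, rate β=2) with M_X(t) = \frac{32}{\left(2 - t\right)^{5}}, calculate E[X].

To find E[X], compute M^(1)(0):
M^(1)(t) = \frac{160}{\left(2 - t\right)^{6}}
M^(1)(0) = \frac{5}{2}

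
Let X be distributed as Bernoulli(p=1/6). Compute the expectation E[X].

For X ~ Bernoulli(p=1/6), the expected value is:
E[X] = \frac{1}{6}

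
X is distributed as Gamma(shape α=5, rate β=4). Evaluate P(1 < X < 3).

P(1 < X < 3) = ∫_{1}^{3} f(x) dx
where f(x) = \frac{128 x^{4} e^{- 4 x}}{3}
= \frac{-3711 + 103 e^{8}}{3 e^{12}}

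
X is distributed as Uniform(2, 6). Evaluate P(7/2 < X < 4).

P(7/2 < X < 4) = ∫_{7/2}^{4} f(x) dx
where f(x) = \frac{1}{4}
= \frac{1}{8}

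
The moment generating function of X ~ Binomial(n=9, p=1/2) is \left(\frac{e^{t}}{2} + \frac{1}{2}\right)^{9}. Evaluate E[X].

To find E[X], compute M^(1)(0):
M^(1)(t) = \frac{9 \left(\frac{e^{t}}{2} + \frac{1}{2}\right)^{8} e^{t}}{2}
M^(1)(0) = \frac{9}{2}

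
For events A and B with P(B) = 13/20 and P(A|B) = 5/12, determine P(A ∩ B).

By definition, P(A|B) = P(A ∩ B) / P(B)
So P(A ∩ B) = P(A|B) × P(B)
= 5/12 × 13/20
= 13/48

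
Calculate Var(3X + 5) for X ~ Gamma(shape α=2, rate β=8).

For X ~ Gamma(shape α=2, rate β=8):
Var(X) = \frac{1}{32}
Var(3X + 5) = (3)² × Var(X) = 9 × \frac{1}{32} = \frac{9}{32}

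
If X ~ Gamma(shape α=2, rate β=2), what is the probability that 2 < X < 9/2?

P(2 < X < 9/2) = ∫_{2}^{9/2} f(x) dx
where f(x) = 4 x e^{- 2 x}
= \frac{5 \left(-2 + e^{5}\right)}{e^{9}}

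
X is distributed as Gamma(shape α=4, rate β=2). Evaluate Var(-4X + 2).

For X ~ Gamma(shape α=4, rate β=2):
Var(X) = 1
Var(-4X + 2) = (-4)² × Var(X) = 16 × 1 = 16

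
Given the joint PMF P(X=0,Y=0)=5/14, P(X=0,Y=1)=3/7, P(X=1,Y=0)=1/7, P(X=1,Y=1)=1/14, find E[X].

First find marginal of X:
P(X=0) = 11/14
P(X=1) = 3/14
E[X] = 0 × 11/14 + 1 × 3/14 = 3/14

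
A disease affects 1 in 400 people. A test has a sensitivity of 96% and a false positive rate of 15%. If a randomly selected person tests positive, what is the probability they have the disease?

Let D = the rare event, + = positive/flagged.
P(D) = 1/400
P(+|D) = 96/100 = 24/25
P(+|D') = 15/100 = 3/20
P(+) = P(+|D)P(D) + P(+|D')P(D')
     = \frac{24}{25} × \frac{1}{400} + \frac{3}{20} × \frac{399}{400}
     = \frac{6081}{40000}
P(D|+) = P(+|D)P(D)/P(+) = \frac{32}{2027}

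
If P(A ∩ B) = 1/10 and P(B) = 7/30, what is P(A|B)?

P(A|B) = P(A ∩ B) / P(B)
= (1/10) / (7/30)
= 3/7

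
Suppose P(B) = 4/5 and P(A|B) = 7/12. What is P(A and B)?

By definition, P(A|B) = P(A ∩ B) / P(B)
So P(A ∩ B) = P(A|B) × P(B)
= 7/12 × 4/5
= 7/15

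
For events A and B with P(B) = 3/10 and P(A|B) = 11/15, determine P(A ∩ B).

By definition, P(A|B) = P(A ∩ B) / P(B)
So P(A ∩ B) = P(A|B) × P(B)
= 11/15 × 3/10
= 11/50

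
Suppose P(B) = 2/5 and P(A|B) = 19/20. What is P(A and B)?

By definition, P(A|B) = P(A ∩ B) / P(B)
So P(A ∩ B) = P(A|B) × P(B)
= 19/20 × 2/5
= 19/50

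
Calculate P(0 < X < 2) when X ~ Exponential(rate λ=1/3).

P(0 < X < 2) = ∫_{0}^{2} f(x) dx
where f(x) = \frac{e^{- \frac{x}{3}}}{3}
= 1 - e^{- \frac{2}{3}}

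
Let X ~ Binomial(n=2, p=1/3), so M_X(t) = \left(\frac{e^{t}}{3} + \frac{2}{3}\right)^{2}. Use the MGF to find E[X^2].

To find E[X^2], compute M^(2)(0):
M^(1)(t) = \frac{2 \left(\frac{e^{t}}{3} + \frac{2}{3}\right) e^{t}}{3}
M^(2)(t) = \frac{2 \left(\frac{e^{t}}{3} + \frac{2}{3}\right) e^{t}}{3} + \frac{2 e^{2 t}}{9}
M^(2)(0) = \frac{8}{9}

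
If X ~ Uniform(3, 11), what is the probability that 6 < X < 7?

P(6 < X < 7) = ∫_{6}^{7} f(x) dx
where f(x) = \frac{1}{8}
= \frac{1}{8}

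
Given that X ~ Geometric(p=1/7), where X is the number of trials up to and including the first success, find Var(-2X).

For X ~ Geometric(p=1/7), where X is the number of trials up to and including the first success:
Var(X) = 42
Var(-2X) = (-2)² × Var(X) = 4 × 42 = 168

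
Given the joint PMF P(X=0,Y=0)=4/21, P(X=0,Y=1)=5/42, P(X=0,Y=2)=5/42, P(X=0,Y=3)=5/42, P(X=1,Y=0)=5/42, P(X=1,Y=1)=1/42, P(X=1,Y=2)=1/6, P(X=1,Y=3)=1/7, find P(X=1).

P(X=1) = P(X=1,Y=0) + P(X=1,Y=1) + P(X=1,Y=2) + P(X=1,Y=3)
= 5/42 + 1/42 + 1/6 + 1/7
= 19/42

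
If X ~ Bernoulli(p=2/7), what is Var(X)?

For X ~ Bernoulli(p=2/7):
Var(X) = \frac{10}{49}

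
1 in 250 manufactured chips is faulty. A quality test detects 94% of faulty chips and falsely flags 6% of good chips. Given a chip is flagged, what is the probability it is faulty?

Let D = the rare event, + = positive/flagged.
P(D) = 1/250
P(+|D) = 94/100 = 47/50
P(+|D') = 6/100 = 3/50
P(+) = P(+|D)P(D) + P(+|D')P(D')
     = \frac{47}{50} × \frac{1}{250} + \frac{3}{50} × \frac{249}{250}
     = \frac{397}{6250}
P(D|+) = P(+|D)P(D)/P(+) = \frac{47}{794}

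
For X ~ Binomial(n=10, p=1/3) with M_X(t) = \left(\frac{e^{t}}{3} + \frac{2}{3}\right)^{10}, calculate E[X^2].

To find E[X^2], compute M^(2)(0):
M^(1)(t) = \frac{10 \left(\frac{e^{t}}{3} + \frac{2}{3}\right)^{9} e^{t}}{3}
M^(2)(t) = \frac{10 \left(\frac{e^{t}}{3} + \frac{2}{3}\right)^{9} e^{t}}{3} + 10 \left(\frac{e^{t}}{3} + \frac{2}{3}\right)^{8} e^{2 t}
M^(2)(0) = \frac{40}{3}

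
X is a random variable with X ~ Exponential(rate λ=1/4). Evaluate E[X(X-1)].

E[X(X-1)] = E[X² - X] = E[X²] - E[X]
E[X] = 4
E[X²] = Var(X) + (E[X])² = 16 + (4)² = 32
E[X(X-1)] = 32 - 4 = 28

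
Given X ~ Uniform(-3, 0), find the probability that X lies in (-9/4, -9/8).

P(-9/4 < X < -9/8) = ∫_{-9/4}^{-9/8} f(x) dx
where f(x) = \frac{1}{3}
= \frac{3}{8}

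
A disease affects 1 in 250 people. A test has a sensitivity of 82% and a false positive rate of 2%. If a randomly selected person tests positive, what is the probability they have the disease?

Let D = the rare event, + = positive/flagged.
P(D) = 1/250
P(+|D) = 82/100 = 41/50
P(+|D') = 2/100 = 1/50
P(+) = P(+|D)P(D) + P(+|D')P(D')
     = \frac{41}{50} × \frac{1}{250} + \frac{1}{50} × \frac{249}{250}
     = \frac{29}{1250}
P(D|+) = P(+|D)P(D)/P(+) = \frac{41}{290}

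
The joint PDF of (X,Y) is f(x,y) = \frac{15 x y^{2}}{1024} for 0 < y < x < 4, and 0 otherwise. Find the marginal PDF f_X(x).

f_X(x) = ∫_0^x \frac{15 x y^{2}}{1024} dy = \frac{5 x^{4}}{1024}
for 0 < x < 4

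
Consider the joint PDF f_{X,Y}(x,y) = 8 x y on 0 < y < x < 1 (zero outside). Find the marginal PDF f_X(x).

f_X(x) = ∫_0^x 8 x y dy = 4 x^{3}
for 0 < x < 1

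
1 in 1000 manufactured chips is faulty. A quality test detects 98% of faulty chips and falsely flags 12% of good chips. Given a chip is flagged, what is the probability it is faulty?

Let D = the rare event, + = positive/flagged.
P(D) = 1/1000
P(+|D) = 98/100 = 49/50
P(+|D') = 12/100 = 3/25
P(+) = P(+|D)P(D) + P(+|D')P(D')
     = \frac{49}{50} × \frac{1}{1000} + \frac{3}{25} × \frac{999}{1000}
     = \frac{6043}{50000}
P(D|+) = P(+|D)P(D)/P(+) = \frac{49}{6043}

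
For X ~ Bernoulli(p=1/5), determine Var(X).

For X ~ Bernoulli(p=1/5):
Var(X) = \frac{4}{25}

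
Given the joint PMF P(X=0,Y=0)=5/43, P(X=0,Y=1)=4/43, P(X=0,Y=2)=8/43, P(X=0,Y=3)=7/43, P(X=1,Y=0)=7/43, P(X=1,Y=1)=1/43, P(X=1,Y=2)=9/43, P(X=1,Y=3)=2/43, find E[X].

First find marginal of X:
P(X=0) = 24/43
P(X=1) = 19/43
E[X] = 0 × 24/43 + 1 × 19/43 = 19/43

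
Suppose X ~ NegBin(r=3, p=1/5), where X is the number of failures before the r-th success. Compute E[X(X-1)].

E[X(X-1)] = E[X² - X] = E[X²] - E[X]
E[X] = 12
E[X²] = Var(X) + (E[X])² = 60 + (12)² = 204
E[X(X-1)] = 204 - 12 = 192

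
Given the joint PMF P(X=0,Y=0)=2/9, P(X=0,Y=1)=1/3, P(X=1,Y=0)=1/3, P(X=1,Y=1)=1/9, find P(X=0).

P(X=0) = P(X=0,Y=0) + P(X=0,Y=1)
= 2/9 + 1/3
= 5/9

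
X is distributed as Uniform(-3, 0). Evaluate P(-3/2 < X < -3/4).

P(-3/2 < X < -3/4) = ∫_{-3/2}^{-3/4} f(x) dx
where f(x) = \frac{1}{3}
= \frac{1}{4}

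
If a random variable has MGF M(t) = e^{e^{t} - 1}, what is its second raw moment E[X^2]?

To find E[X^2], compute M^(2)(0):
M^(1)(t) = e^{t} e^{e^{t} - 1}
M^(2)(t) = e^{2 t} e^{e^{t} - 1} + e^{t} e^{e^{t} - 1}
M^(2)(0) = 2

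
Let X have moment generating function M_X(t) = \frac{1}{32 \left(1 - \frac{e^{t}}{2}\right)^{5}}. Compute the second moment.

To find E[X^2], compute M^(2)(0):
M^(1)(t) = \frac{5 e^{t}}{64 \left(1 - \frac{e^{t}}{2}\right)^{6}}
M^(2)(t) = \frac{5 e^{t}}{64 \left(1 - \frac{e^{t}}{2}\right)^{6}} + \frac{15 e^{2 t}}{64 \left(1 - \frac{e^{t}}{2}\right)^{7}}
M^(2)(0) = 35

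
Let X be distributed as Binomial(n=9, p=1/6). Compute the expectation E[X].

For X ~ Binomial(n=9, p=1/6), the expected value is:
E[X] = \frac{3}{2}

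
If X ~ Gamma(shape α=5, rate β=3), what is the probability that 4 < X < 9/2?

P(4 < X < 9/2) = ∫_{4}^{9/2} f(x) dx
where f(x) = \frac{81 x^{4} e^{- 3 x}}{8}
= - \frac{243155}{128 e^{\frac{27}{2}}} + \frac{1237}{e^{12}}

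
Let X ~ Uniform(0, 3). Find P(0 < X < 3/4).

P(0 < X < 3/4) = ∫_{0}^{3/4} f(x) dx
where f(x) = \frac{1}{3}
= \frac{1}{4}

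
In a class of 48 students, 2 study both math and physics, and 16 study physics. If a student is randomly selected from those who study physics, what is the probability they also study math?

P(A ∩ B) = 2/48 = 1/24
P(B) = 16/48 = 1/3
P(A|B) = P(A ∩ B) / P(B) = (1/24) / (1/3) = 1/8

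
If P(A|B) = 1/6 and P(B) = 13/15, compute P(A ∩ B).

By definition, P(A|B) = P(A ∩ B) / P(B)
So P(A ∩ B) = P(A|B) × P(B)
= 1/6 × 13/15
= 13/90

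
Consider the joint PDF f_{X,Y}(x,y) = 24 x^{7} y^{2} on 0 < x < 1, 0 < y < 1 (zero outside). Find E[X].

E[X] = ∫_0^1 ∫_0^1 x × f(x,y) dy dx
= ∫_0^1 ∫_0^1 x × (24 x^{7} y^{2}) dy dx
= \frac{8}{9}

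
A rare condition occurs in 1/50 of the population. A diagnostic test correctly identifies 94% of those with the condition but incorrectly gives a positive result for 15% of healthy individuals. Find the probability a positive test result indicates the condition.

Let D = the rare event, + = positive/flagged.
P(D) = 1/50
P(+|D) = 94/100 = 47/50
P(+|D') = 15/100 = 3/20
P(+) = P(+|D)P(D) + P(+|D')P(D')
     = \frac{47}{50} × \frac{1}{50} + \frac{3}{20} × \frac{49}{50}
     = \frac{829}{5000}
P(D|+) = P(+|D)P(D)/P(+) = \frac{94}{829}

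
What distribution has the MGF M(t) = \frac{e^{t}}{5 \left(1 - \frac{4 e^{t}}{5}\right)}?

The MGF M(t) = \frac{e^{t}}{5 \left(1 - \frac{4 e^{t}}{5}\right)} is the standard form for the Geometric distribution.
Comparing with the known MGF formula identifies: Geometric(p=1/5), X = trial number of first success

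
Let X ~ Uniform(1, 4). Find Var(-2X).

For X ~ Uniform(1, 4):
Var(X) = \frac{3}{4}
Var(-2X) = (-2)² × Var(X) = 4 × \frac{3}{4} = 3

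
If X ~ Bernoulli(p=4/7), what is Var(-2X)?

For X ~ Bernoulli(p=4/7):
Var(X) = \frac{12}{49}
Var(-2X) = (-2)² × Var(X) = 4 × \frac{12}{49} = \frac{48}{49}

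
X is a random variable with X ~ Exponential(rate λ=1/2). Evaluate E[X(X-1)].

E[X(X-1)] = E[X² - X] = E[X²] - E[X]
E[X] = 2
E[X²] = Var(X) + (E[X])² = 4 + (2)² = 8
E[X(X-1)] = 8 - 2 = 6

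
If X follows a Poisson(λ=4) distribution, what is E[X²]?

Using the identity E[X²] = Var(X) + (E[X])²:
E[X] = 4
Var(X) = 4
E[X²] = 4 + (4)²
= 20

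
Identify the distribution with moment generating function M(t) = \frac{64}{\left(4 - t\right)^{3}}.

The MGF M(t) = \frac{64}{\left(4 - t\right)^{3}} is the standard form for the Gamma distribution.
Comparing with the known MGF formula identifies: Gamma(shape α=3, rate β=4)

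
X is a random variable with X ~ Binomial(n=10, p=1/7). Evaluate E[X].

For X ~ Binomial(n=10, p=1/7), the expected value is:
E[X] = \frac{10}{7}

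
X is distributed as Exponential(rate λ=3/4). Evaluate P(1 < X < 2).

P(1 < X < 2) = ∫_{1}^{2} f(x) dx
where f(x) = \frac{3 e^{- \frac{3 x}{4}}}{4}
= - \frac{1}{e^{\frac{3}{2}}} + e^{- \frac{3}{4}}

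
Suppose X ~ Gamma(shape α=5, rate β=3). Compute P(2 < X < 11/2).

P(2 < X < 11/2) = ∫_{2}^{11/2} f(x) dx
where f(x) = \frac{81 x^{4} e^{- 3 x}}{8}
= - \frac{510803}{128 e^{\frac{33}{2}}} + \frac{115}{e^{6}}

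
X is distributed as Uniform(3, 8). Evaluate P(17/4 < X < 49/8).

P(17/4 < X < 49/8) = ∫_{17/4}^{49/8} f(x) dx
where f(x) = \frac{1}{5}
= \frac{3}{8}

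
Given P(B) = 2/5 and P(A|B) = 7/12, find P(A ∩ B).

By definition, P(A|B) = P(A ∩ B) / P(B)
So P(A ∩ B) = P(A|B) × P(B)
= 7/12 × 2/5
= 7/30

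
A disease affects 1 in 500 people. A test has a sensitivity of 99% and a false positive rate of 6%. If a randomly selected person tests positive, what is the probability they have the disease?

Let D = the rare event, + = positive/flagged.
P(D) = 1/500
P(+|D) = 99/100
P(+|D') = 6/100 = 3/50
P(+) = P(+|D)P(D) + P(+|D')P(D')
     = \frac{99}{100} × \frac{1}{500} + \frac{3}{50} × \frac{499}{500}
     = \frac{3093}{50000}
P(D|+) = P(+|D)P(D)/P(+) = \frac{33}{1031}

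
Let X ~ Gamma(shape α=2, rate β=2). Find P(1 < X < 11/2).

P(1 < X < 11/2) = ∫_{1}^{11/2} f(x) dx
where f(x) = 4 x e^{- 2 x}
= \frac{3 \left(-4 + e^{9}\right)}{e^{11}}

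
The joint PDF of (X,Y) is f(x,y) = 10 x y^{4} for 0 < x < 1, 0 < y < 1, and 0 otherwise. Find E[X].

E[X] = ∫_0^1 ∫_0^1 x × f(x,y) dy dx
= ∫_0^1 ∫_0^1 x × (10 x y^{4}) dy dx
= \frac{2}{3}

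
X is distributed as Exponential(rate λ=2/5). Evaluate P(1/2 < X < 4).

P(1/2 < X < 4) = ∫_{1/2}^{4} f(x) dx
where f(x) = \frac{2 e^{- \frac{2 x}{5}}}{5}
= - \frac{1 - e^{\frac{7}{5}}}{e^{\frac{8}{5}}}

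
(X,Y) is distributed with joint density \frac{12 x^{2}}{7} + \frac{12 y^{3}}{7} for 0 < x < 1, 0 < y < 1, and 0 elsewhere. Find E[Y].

E[Y] = ∫_0^1 ∫_0^1 y × f(x,y) dx dy
= \frac{22}{35}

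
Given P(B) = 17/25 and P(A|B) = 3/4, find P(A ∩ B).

By definition, P(A|B) = P(A ∩ B) / P(B)
So P(A ∩ B) = P(A|B) × P(B)
= 3/4 × 17/25
= 51/100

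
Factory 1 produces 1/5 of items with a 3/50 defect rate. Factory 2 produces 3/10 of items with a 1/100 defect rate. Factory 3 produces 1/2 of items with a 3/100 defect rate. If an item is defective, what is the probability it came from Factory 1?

Using Bayes' theorem:
P(F1) = 1/5, P(D|F1) = 3/50
P(F2) = 3/10, P(D|F2) = 1/100
P(F3) = 1/2, P(D|F3) = 3/100
P(D) = P(D|F1)P(F1) + P(D|F2)P(F2) + P(D|F3)P(F3)
     = \frac{3}{100}
P(F1|D) = P(D|F1)P(F1) / P(D)
= \frac{2}{5}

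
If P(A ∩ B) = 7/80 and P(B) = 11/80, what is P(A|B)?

P(A|B) = P(A ∩ B) / P(B)
= (7/80) / (11/80)
= 7/11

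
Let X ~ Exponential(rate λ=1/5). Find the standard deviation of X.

For X ~ Exponential(rate λ=1/5):
Var(X) = 25
SD(X) = √(Var(X)) = √(25) = 5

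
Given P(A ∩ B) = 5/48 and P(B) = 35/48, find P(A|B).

P(A|B) = P(A ∩ B) / P(B)
= (5/48) / (35/48)
= 1/7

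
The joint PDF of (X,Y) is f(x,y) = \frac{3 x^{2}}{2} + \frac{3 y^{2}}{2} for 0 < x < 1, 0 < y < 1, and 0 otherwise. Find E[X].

E[X] = ∫_0^1 ∫_0^1 x × f(x,y) dy dx
= ∫_0^1 ∫_0^1 x × (\frac{3 x^{2}}{2} + \frac{3 y^{2}}{2}) dy dx
= \frac{5}{8}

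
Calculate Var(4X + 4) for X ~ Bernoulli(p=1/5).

For X ~ Bernoulli(p=1/5):
Var(X) = \frac{4}{25}
Var(4X + 4) = (4)² × Var(X) = 16 × \frac{4}{25} = \frac{64}{25}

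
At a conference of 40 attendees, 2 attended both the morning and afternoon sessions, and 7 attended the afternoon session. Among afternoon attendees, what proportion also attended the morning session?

P(A ∩ B) = 2/40 = 1/20
P(B) = 7/40
P(A|B) = P(A ∩ B) / P(B) = (1/20) / (7/40) = 2/7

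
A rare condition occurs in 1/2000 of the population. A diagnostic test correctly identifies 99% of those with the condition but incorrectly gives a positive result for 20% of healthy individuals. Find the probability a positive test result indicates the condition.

Let D = the rare event, + = positive/flagged.
P(D) = 1/2000
P(+|D) = 99/100
P(+|D') = 20/100 = 1/5
P(+) = P(+|D)P(D) + P(+|D')P(D')
     = \frac{99}{100} × \frac{1}{2000} + \frac{1}{5} × \frac{1999}{2000}
     = \frac{40079}{200000}
P(D|+) = P(+|D)P(D)/P(+) = \frac{99}{40079}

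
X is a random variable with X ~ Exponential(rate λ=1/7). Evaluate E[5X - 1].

For X ~ Exponential(rate λ=1/7):
E[X] = 7
E[5X - 1] = 5 × E[X] - 1 = 34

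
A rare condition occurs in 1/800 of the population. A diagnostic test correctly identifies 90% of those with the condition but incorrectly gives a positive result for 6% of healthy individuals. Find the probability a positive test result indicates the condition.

Let D = the rare event, + = positive/flagged.
P(D) = 1/800
P(+|D) = 90/100 = 9/10
P(+|D') = 6/100 = 3/50
P(+) = P(+|D)P(D) + P(+|D')P(D')
     = \frac{9}{10} × \frac{1}{800} + \frac{3}{50} × \frac{799}{800}
     = \frac{1221}{20000}
P(D|+) = P(+|D)P(D)/P(+) = \frac{15}{814}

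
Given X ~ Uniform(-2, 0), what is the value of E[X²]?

Using the identity E[X²] = Var(X) + (E[X])²:
E[X] = -1
Var(X) = \frac{1}{3}
E[X²] = \frac{1}{3} + (-1)²
= \frac{4}{3}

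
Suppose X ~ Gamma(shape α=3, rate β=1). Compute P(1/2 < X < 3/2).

P(1/2 < X < 3/2) = ∫_{1/2}^{3/2} f(x) dx
where f(x) = \frac{x^{2} e^{- x}}{2}
= \frac{-29 + 13 e}{8 e^{\frac{3}{2}}}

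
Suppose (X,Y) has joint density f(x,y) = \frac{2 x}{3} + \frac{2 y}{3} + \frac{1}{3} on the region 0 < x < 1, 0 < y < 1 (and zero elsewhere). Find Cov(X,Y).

E[XY] = ∫∫ xy × f(x,y) dx dy = \frac{11}{36}
E[X] = \frac{5}{9}
E[Y] = \frac{5}{9}
Cov(X,Y) = E[XY] - E[X]E[Y] = - \frac{1}{324}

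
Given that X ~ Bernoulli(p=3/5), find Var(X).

For X ~ Bernoulli(p=3/5):
Var(X) = \frac{6}{25}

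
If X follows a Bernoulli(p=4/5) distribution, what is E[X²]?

Using the identity E[X²] = Var(X) + (E[X])²:
E[X] = \frac{4}{5}
Var(X) = \frac{4}{25}
E[X²] = \frac{4}{25} + (\frac{4}{5})²
= \frac{4}{5}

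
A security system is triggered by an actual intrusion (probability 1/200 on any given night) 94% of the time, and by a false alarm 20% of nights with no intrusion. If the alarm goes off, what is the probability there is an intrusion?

Let D = the rare event, + = positive/flagged.
P(D) = 1/200
P(+|D) = 94/100 = 47/50
P(+|D') = 20/100 = 1/5
P(+) = P(+|D)P(D) + P(+|D')P(D')
     = \frac{47}{50} × \frac{1}{200} + \frac{1}{5} × \frac{199}{200}
     = \frac{2037}{10000}
P(D|+) = P(+|D)P(D)/P(+) = \frac{47}{2037}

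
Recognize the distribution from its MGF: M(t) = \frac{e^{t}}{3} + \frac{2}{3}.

The MGF M(t) = \frac{e^{t}}{3} + \frac{2}{3} is the standard form for the Bernoulli distribution.
Comparing with the known MGF formula identifies: Bernoulli(p=1/3)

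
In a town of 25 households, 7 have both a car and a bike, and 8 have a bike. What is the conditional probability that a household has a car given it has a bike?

P(A ∩ B) = 7/25
P(B) = 8/25
P(A|B) = P(A ∩ B) / P(B) = (7/25) / (8/25) = 7/8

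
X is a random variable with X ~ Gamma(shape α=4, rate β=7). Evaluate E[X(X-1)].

E[X(X-1)] = E[X² - X] = E[X²] - E[X]
E[X] = \frac{4}{7}
E[X²] = Var(X) + (E[X])² = \frac{4}{49} + (\frac{4}{7})² = \frac{20}{49}
E[X(X-1)] = \frac{20}{49} - \frac{4}{7} = - \frac{8}{49}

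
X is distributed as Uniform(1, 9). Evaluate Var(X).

For X ~ Uniform(1, 9):
Var(X) = \frac{16}{3}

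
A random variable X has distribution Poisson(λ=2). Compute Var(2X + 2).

For X ~ Poisson(λ=2):
Var(X) = 2
Var(2X + 2) = (2)² × Var(X) = 4 × 2 = 8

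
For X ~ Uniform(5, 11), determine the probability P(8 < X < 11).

P(8 < X < 11) = ∫_{8}^{11} f(x) dx
where f(x) = \frac{1}{6}
= \frac{1}{2}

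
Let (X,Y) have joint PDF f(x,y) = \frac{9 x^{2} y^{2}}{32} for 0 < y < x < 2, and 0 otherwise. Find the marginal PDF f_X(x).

f_X(x) = ∫_0^x \frac{9 x^{2} y^{2}}{32} dy = \frac{3 x^{5}}{32}
for 0 < x < 2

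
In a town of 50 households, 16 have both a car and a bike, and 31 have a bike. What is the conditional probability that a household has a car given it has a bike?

P(A ∩ B) = 16/50 = 8/25
P(B) = 31/50
P(A|B) = P(A ∩ B) / P(B) = (8/25) / (31/50) = 16/31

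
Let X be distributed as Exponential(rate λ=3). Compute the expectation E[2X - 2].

For X ~ Exponential(rate λ=3):
E[X] = \frac{1}{3}
E[2X - 2] = 2 × E[X] - 2 = - \frac{4}{3}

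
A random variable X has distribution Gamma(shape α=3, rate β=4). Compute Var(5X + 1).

For X ~ Gamma(shape α=3, rate β=4):
Var(X) = \frac{3}{16}
Var(5X + 1) = (5)² × Var(X) = 25 × \frac{3}{16} = \frac{75}{16}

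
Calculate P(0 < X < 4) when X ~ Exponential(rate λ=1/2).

P(0 < X < 4) = ∫_{0}^{4} f(x) dx
where f(x) = \frac{e^{- \frac{x}{2}}}{2}
= 1 - e^{-2}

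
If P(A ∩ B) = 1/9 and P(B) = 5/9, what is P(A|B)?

P(A|B) = P(A ∩ B) / P(B)
= (1/9) / (5/9)
= 1/5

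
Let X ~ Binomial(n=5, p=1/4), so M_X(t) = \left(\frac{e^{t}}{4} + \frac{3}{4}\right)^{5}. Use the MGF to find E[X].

To find E[X], compute M^(1)(0):
M^(1)(t) = \frac{5 \left(\frac{e^{t}}{4} + \frac{3}{4}\right)^{4} e^{t}}{4}
M^(1)(0) = \frac{5}{4}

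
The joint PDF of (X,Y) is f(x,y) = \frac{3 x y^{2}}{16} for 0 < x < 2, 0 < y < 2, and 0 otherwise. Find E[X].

f_X(x) = ∫_0^2 \frac{3 x y^{2}}{16} dy = \frac{x}{2}
E[X] = ∫_0^2 x × (\frac{x}{2}) dx = \frac{4}{3}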